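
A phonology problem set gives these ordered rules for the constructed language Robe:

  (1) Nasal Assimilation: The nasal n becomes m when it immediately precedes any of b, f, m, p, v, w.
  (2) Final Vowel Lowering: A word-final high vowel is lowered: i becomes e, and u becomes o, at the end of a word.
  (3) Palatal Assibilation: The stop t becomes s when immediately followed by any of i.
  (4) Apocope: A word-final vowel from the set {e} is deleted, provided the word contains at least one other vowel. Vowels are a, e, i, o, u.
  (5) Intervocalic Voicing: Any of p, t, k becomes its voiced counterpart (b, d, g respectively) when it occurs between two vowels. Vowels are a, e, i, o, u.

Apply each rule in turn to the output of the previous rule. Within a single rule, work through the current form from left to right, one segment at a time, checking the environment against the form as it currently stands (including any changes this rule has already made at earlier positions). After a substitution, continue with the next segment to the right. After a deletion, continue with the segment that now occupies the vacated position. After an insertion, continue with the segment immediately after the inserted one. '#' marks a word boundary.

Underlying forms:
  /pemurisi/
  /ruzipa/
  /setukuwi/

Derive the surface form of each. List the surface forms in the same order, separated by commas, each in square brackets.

[pemuris], [ruziba], [seduguw]

/pemurisi/:
  (1) Nasal Assimilation: no change — [pemurisi]
  (2) Final Vowel Lowering: [pemurisi] → [pemurise]
  (3) Palatal Assibilation: no change — [pemurise]
  (4) Apocope: [pemurise] → [pemuris]
  (5) Intervocalic Voicing: no change — [pemuris]
/ruzipa/:
  (1) Nasal Assimilation: no change — [ruzipa]
  (2) Final Vowel Lowering: no change — [ruzipa]
  (3) Palatal Assibilation: no change — [ruzipa]
  (4) Apocope: no change — [ruzipa]
  (5) Intervocalic Voicing: [ruzipa] → [ruziba]
/setukuwi/:
  (1) Nasal Assimilation: no change — [setukuwi]
  (2) Final Vowel Lowering: [setukuwi] → [setukuwe]
  (3) Palatal Assibilation: no change — [setukuwe]
  (4) Apocope: [setukuwe] → [setukuw]
  (5) Intervocalic Voicing: [setukuw] → [seduguw]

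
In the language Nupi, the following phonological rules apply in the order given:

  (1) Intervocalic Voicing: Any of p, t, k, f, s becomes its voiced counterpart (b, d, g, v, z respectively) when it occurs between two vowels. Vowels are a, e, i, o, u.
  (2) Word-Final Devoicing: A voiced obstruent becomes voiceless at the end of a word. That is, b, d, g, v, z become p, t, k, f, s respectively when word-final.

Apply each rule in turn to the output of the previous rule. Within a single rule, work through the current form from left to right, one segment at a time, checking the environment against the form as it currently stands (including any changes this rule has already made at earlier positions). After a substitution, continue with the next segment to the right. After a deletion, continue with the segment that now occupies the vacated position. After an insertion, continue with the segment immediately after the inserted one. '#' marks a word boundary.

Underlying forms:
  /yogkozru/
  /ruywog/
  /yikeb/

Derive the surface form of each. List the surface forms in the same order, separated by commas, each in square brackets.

[yogkozru], [ruywok], [yigep]

/yogkozru/:
  (1) Intervocalic Voicing: no change — [yogkozru]
  (2) Word-Final Devoicing: no change — [yogkozru]
/ruywog/:
  (1) Intervocalic Voicing: no change — [ruywog]
  (2) Word-Final Devoicing: [ruywog] → [ruywok]
/yikeb/:
  (1) Intervocalic Voicing: [yikeb] → [yigeb]
  (2) Word-Final Devoicing: [yigeb] → [yigep]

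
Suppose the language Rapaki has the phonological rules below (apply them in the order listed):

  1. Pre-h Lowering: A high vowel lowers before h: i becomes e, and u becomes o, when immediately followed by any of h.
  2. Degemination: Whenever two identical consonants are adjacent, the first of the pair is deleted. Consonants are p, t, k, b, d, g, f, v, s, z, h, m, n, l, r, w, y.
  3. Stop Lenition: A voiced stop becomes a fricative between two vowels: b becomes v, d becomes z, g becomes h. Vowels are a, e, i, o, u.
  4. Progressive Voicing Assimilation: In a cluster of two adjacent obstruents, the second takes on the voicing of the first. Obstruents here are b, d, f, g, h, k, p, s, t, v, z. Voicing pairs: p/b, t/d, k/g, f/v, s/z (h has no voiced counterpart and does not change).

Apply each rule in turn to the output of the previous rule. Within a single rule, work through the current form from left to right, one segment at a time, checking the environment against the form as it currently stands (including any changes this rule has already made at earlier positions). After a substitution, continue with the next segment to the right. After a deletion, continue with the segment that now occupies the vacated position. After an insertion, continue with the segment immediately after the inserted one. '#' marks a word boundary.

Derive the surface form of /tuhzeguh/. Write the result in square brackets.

[tohsehoh]

1 Pre-h Lowering: [tuhzeguh] → [tohzegoh]
2 Degemination: no change — [tohzegoh]
3 Stop Lenition: [tohzegoh] → [tohzehoh]
4 Progressive Voicing Assimilation: [tohzehoh] → [tohsehoh]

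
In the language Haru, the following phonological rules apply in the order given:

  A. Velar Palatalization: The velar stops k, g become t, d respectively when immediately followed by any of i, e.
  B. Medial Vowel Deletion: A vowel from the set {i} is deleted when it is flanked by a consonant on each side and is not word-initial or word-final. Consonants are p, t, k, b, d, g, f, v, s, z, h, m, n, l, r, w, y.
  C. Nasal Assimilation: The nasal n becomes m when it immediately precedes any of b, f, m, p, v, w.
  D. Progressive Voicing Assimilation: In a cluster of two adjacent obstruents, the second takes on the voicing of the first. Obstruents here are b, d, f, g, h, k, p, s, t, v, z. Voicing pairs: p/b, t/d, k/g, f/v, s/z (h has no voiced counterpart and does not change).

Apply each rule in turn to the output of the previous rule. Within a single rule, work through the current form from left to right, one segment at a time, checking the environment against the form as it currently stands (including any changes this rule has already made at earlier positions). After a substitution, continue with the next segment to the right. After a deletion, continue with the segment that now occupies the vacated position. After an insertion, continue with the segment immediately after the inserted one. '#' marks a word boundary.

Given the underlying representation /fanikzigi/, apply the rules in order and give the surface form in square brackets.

A Velar Palatalization: [fanikzigi] → [fanikzidi]
B Medial Vowel Deletion: [fanikzidi] → [fankzdi]
C Nasal Assimilation: no change — [fankzdi]
D Progressive Voicing Assimilation: [fankzdi] → [fanksti]

[fanksti]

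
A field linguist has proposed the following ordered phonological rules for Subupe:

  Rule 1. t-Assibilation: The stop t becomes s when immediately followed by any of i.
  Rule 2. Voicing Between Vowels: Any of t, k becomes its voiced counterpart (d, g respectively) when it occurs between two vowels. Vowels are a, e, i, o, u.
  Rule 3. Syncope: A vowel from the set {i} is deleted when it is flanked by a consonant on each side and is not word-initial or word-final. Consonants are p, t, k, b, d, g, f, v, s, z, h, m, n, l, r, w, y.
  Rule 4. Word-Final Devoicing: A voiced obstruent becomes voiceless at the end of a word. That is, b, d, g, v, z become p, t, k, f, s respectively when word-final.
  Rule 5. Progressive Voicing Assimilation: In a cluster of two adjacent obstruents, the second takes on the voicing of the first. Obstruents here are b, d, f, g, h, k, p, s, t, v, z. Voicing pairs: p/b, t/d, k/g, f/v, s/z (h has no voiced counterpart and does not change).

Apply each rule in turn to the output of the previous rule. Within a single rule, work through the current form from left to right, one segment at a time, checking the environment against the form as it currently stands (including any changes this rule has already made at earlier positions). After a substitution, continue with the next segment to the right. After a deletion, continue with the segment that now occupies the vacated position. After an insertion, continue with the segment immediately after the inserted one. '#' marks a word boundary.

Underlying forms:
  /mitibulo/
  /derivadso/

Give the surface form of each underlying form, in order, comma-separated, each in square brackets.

[mspulo], [dervadzo]

/mitibulo/:
  Rule 1 t-Assibilation: [mitibulo] → [misibulo]
  Rule 2 Voicing Between Vowels: no change — [misibulo]
  Rule 3 Syncope: [misibulo] → [msbulo]
  Rule 4 Word-Final Devoicing: no change — [msbulo]
  Rule 5 Progressive Voicing Assimilation: [msbulo] → [mspulo]
/derivadso/:
  Rule 1 t-Assibilation: no change — [derivadso]
  Rule 2 Voicing Between Vowels: no change — [derivadso]
  Rule 3 Syncope: [derivadso] → [dervadso]
  Rule 4 Word-Final Devoicing: no change — [dervadso]
  Rule 5 Progressive Voicing Assimilation: [dervadso] → [dervadzo]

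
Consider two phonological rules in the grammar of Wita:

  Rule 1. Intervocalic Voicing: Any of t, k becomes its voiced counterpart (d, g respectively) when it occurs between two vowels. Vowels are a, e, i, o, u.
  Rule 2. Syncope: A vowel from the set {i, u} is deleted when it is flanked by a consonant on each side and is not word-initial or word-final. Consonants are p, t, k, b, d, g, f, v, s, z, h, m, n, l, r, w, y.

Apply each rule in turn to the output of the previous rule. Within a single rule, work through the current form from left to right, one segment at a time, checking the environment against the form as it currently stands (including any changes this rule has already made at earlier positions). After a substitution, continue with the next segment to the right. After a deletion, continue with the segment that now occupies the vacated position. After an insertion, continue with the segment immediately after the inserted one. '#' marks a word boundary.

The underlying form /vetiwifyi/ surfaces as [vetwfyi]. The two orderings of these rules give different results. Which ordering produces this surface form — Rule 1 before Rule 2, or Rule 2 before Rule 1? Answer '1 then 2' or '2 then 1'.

2 then 1

Order 1 then 2:
  1 Intervocalic Voicing: [vetiwifyi] → [vediwifyi]
  2 Syncope: [vediwifyi] → [vedwfyi]
  result: [vedwfyi]
Order 2 then 1:
  2 Syncope: [vetiwifyi] → [vetwfyi]
  1 Intervocalic Voicing: no change — [vetwfyi]
  result: [vetwfyi]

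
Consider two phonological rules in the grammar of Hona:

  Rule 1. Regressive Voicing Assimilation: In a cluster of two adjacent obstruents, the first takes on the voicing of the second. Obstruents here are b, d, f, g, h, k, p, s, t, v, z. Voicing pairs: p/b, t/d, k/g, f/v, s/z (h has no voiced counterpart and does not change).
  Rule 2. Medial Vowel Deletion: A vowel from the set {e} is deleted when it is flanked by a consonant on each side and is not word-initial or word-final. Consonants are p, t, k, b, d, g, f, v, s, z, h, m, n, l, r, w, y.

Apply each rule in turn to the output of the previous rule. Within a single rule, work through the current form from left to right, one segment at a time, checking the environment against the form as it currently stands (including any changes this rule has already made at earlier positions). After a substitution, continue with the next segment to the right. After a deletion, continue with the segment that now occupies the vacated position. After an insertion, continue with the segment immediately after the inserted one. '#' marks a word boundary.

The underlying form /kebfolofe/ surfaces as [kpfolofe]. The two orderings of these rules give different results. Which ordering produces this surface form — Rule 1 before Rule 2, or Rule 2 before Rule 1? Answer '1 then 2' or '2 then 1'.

1 then 2

Order 1 then 2:
  1 Regressive Voicing Assimilation: [kebfolofe] → [kepfolofe]
  2 Medial Vowel Deletion: [kepfolofe] → [kpfolofe]
  result: [kpfolofe]
Order 2 then 1:
  2 Medial Vowel Deletion: [kebfolofe] → [kbfolofe]
  1 Regressive Voicing Assimilation: [kbfolofe] → [gpfolofe]
  result: [gpfolofe]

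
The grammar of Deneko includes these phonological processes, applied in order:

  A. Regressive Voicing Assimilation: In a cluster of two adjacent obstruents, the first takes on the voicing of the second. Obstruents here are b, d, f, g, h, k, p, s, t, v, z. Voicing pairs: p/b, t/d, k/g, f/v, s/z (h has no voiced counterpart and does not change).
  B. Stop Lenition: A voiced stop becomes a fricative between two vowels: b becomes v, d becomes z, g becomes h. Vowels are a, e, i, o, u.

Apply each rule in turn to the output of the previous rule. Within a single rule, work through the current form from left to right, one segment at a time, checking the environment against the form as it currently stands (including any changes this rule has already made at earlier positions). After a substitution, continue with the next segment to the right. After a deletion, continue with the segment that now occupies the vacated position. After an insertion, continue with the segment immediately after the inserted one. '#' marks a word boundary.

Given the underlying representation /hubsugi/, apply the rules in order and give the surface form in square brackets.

A Regressive Voicing Assimilation: [hubsugi] → [hupsugi]
B Stop Lenition: [hupsugi] → [hupsuhi]

[hupsuhi]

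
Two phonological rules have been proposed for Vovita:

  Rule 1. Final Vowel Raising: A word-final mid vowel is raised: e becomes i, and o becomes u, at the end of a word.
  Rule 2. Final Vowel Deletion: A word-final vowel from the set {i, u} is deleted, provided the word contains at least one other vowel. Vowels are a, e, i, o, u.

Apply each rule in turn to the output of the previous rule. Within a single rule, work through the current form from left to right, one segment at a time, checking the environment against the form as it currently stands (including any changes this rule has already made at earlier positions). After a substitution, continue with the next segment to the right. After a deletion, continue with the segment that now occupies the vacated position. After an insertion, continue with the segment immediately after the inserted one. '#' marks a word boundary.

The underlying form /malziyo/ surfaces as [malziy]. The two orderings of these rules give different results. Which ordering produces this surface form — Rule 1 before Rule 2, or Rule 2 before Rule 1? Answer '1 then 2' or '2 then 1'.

Order 1 then 2:
  1 Final Vowel Raising: [malziyo] → [malziyu]
  2 Final Vowel Deletion: [malziyu] → [malziy]
  result: [malziy]
Order 2 then 1:
  2 Final Vowel Deletion: no change — [malziyo]
  1 Final Vowel Raising: [malziyo] → [malziyu]
  result: [malziyu]

1 then 2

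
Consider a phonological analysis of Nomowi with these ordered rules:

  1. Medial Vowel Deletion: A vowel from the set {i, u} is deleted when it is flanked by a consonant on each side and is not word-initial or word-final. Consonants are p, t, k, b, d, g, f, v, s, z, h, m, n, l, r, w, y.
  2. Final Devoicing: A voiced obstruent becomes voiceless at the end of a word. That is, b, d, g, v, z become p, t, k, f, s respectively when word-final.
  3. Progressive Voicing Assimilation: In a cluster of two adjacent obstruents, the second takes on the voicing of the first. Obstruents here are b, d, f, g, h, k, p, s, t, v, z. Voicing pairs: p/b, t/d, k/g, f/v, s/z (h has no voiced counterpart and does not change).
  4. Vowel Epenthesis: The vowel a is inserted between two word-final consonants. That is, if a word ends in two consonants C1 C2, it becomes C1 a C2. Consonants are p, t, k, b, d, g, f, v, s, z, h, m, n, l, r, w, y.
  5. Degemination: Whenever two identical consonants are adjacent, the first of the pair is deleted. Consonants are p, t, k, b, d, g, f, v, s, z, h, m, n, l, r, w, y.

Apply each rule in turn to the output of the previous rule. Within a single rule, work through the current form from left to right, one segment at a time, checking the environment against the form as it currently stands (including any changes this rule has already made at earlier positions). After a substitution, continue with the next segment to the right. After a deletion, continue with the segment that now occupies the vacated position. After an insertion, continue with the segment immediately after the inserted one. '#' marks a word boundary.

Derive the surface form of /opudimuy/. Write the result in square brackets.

[optmay]

1 Medial Vowel Deletion: [opudimuy] → [opdmy]
2 Final Devoicing: no change — [opdmy]
3 Progressive Voicing Assimilation: [opdmy] → [optmy]
4 Vowel Epenthesis: [optmy] → [optmay]
5 Degemination: no change — [optmay]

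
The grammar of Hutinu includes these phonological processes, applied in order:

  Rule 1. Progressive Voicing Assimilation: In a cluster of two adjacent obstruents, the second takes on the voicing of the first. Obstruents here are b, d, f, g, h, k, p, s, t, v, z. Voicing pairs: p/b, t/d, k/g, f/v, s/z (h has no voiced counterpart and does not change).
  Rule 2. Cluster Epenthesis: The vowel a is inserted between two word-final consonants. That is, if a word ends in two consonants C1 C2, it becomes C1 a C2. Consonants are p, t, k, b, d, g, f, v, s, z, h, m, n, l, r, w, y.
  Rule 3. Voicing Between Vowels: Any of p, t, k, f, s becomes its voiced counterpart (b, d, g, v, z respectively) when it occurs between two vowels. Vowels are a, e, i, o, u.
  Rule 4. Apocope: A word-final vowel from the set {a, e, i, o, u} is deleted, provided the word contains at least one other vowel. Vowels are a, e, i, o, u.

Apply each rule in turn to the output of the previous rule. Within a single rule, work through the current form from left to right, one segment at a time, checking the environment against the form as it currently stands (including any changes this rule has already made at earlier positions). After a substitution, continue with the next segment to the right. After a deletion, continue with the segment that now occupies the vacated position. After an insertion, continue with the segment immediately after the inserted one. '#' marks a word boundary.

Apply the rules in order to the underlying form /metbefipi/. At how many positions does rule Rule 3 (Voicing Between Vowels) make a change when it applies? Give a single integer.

2

Rule 1 Progressive Voicing Assimilation: [metbefipi] → [metpefipi]
Rule 2 Cluster Epenthesis: no change — [metpefipi]
Rule 3 Voicing Between Vowels: [metpefipi] → [metpevibi]
Rule 4 Apocope: [metpevibi] → [metpevib]
Rule Rule 3 changed 2 position(s).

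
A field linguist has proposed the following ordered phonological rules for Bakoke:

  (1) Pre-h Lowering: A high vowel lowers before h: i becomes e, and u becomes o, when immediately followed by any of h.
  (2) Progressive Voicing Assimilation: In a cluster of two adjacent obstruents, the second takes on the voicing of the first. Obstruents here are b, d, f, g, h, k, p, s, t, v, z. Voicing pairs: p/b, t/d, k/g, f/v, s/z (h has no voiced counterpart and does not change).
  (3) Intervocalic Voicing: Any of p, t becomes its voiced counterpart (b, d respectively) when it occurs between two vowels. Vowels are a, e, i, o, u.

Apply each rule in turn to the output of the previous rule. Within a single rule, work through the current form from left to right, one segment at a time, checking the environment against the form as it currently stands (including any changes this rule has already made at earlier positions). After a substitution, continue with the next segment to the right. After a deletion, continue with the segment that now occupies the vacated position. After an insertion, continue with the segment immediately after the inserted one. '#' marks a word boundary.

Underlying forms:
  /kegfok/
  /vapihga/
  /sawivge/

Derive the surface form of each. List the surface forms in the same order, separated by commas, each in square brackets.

[kegvok], [vabehka], [sawivge]

/kegfok/:
  (1) Pre-h Lowering: no change — [kegfok]
  (2) Progressive Voicing Assimilation: [kegfok] → [kegvok]
  (3) Intervocalic Voicing: no change — [kegvok]
/vapihga/:
  (1) Pre-h Lowering: [vapihga] → [vapehga]
  (2) Progressive Voicing Assimilation: [vapehga] → [vapehka]
  (3) Intervocalic Voicing: [vapehka] → [vabehka]
/sawivge/:
  (1) Pre-h Lowering: no change — [sawivge]
  (2) Progressive Voicing Assimilation: no change — [sawivge]
  (3) Intervocalic Voicing: no change — [sawivge]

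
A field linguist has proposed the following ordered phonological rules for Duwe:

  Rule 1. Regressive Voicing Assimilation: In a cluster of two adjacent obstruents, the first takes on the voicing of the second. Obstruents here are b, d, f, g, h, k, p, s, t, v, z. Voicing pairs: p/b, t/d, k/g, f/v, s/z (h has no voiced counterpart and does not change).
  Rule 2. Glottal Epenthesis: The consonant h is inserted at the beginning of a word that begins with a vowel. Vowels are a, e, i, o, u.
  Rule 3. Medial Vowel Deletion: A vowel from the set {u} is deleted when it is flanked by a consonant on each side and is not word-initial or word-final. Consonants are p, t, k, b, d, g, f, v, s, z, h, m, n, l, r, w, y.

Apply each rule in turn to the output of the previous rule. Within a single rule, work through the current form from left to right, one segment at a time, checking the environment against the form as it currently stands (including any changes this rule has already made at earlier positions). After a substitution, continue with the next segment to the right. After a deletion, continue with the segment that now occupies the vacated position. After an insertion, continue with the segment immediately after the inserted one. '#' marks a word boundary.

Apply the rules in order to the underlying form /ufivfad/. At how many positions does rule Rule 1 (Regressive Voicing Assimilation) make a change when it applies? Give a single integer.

1

Rule 1 Regressive Voicing Assimilation: [ufivfad] → [ufiffad]
Rule 2 Glottal Epenthesis: [ufiffad] → [hufiffad]
Rule 3 Medial Vowel Deletion: [hufiffad] → [hfiffad]
Rule Rule 1 changed 1 position(s).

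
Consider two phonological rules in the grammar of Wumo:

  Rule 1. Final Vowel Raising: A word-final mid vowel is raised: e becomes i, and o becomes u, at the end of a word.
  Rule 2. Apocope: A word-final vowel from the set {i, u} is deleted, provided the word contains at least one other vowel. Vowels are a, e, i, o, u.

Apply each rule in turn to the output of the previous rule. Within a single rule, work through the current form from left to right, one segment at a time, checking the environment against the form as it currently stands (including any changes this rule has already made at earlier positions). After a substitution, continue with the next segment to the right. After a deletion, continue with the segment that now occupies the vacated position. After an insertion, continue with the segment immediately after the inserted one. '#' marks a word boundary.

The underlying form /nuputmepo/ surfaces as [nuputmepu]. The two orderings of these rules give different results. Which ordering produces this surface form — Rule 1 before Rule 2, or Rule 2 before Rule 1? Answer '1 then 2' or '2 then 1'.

Order 1 then 2:
  1 Final Vowel Raising: [nuputmepo] → [nuputmepu]
  2 Apocope: [nuputmepu] → [nuputmep]
  result: [nuputmep]
Order 2 then 1:
  2 Apocope: no change — [nuputmepo]
  1 Final Vowel Raising: [nuputmepo] → [nuputmepu]
  result: [nuputmepu]

2 then 1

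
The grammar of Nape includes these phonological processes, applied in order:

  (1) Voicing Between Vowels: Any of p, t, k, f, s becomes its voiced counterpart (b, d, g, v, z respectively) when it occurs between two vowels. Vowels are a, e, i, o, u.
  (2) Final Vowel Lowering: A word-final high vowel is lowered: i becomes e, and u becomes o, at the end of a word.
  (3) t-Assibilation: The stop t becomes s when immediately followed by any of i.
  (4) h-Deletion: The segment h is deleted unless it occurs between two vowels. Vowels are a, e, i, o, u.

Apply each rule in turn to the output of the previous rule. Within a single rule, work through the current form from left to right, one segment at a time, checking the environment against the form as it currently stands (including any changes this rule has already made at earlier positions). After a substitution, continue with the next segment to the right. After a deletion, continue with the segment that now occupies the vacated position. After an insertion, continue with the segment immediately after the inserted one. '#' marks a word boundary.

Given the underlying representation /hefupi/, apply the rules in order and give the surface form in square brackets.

[evube]

(1) Voicing Between Vowels: [hefupi] → [hevubi]
(2) Final Vowel Lowering: [hevubi] → [hevube]
(3) t-Assibilation: no change — [hevube]
(4) h-Deletion: [hevube] → [evube]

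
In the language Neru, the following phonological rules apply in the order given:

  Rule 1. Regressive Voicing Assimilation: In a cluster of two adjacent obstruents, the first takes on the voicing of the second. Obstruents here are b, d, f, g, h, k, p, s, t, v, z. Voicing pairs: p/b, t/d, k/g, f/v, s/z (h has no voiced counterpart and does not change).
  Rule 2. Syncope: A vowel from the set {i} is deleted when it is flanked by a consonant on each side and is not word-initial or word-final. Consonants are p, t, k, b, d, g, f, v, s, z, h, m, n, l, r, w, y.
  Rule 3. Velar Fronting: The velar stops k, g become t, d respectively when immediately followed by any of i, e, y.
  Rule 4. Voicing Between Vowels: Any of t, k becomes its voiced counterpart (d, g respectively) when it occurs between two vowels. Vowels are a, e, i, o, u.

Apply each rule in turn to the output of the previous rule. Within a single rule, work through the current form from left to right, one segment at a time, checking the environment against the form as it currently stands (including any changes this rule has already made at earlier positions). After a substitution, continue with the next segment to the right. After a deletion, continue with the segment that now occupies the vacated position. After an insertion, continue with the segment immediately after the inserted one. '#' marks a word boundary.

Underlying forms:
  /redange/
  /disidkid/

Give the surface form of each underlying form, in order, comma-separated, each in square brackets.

/redange/:
  Rule 1 Regressive Voicing Assimilation: no change — [redange]
  Rule 2 Syncope: no change — [redange]
  Rule 3 Velar Fronting: [redange] → [redande]
  Rule 4 Voicing Between Vowels: no change — [redande]
/disidkid/:
  Rule 1 Regressive Voicing Assimilation: [disidkid] → [disitkid]
  Rule 2 Syncope: [disitkid] → [dstkd]
  Rule 3 Velar Fronting: no change — [dstkd]
  Rule 4 Voicing Between Vowels: no change — [dstkd]

[redande], [dstkd]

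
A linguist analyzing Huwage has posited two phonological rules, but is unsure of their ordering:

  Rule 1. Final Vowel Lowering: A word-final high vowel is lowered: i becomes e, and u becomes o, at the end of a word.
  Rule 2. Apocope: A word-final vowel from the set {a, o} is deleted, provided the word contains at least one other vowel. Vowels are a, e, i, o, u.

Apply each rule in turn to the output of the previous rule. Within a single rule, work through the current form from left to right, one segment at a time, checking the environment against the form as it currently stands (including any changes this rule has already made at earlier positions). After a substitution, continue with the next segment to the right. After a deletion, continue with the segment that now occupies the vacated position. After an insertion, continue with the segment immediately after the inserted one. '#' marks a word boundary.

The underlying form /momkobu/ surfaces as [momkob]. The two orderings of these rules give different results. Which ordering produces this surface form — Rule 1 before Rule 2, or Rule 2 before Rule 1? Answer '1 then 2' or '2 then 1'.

Order 1 then 2:
  1 Final Vowel Lowering: [momkobu] → [momkobo]
  2 Apocope: [momkobo] → [momkob]
  result: [momkob]
Order 2 then 1:
  2 Apocope: no change — [momkobu]
  1 Final Vowel Lowering: [momkobu] → [momkobo]
  result: [momkobo]

1 then 2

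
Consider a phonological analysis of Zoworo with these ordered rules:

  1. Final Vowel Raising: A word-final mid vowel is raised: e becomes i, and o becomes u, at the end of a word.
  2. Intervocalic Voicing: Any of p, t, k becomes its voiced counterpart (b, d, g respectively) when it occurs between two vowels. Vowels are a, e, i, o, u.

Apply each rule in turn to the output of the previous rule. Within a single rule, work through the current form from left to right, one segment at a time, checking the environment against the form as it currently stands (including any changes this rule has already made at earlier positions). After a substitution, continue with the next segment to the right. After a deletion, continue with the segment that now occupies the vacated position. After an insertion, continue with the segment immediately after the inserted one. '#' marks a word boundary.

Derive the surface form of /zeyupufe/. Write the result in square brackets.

1 Final Vowel Raising: [zeyupufe] → [zeyupufi]
2 Intervocalic Voicing: [zeyupufi] → [zeyubufi]

[zeyubufi]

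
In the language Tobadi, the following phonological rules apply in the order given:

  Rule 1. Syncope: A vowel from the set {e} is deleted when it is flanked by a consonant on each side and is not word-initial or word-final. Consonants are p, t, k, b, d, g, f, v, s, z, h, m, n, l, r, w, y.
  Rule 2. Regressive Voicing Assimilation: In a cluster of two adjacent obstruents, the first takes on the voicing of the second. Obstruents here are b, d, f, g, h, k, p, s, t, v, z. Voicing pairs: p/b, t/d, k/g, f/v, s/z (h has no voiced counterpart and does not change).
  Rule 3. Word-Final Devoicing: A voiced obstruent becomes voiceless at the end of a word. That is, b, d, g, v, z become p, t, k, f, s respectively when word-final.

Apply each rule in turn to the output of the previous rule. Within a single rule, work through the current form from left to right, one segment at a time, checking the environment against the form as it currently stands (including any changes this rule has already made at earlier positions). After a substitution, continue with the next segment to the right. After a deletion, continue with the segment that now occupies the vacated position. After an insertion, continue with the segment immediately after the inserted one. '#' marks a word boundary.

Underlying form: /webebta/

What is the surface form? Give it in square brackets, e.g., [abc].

[wbpta]

Rule 1 Syncope: [webebta] → [wbbta]
Rule 2 Regressive Voicing Assimilation: [wbbta] → [wbpta]
Rule 3 Word-Final Devoicing: no change — [wbpta]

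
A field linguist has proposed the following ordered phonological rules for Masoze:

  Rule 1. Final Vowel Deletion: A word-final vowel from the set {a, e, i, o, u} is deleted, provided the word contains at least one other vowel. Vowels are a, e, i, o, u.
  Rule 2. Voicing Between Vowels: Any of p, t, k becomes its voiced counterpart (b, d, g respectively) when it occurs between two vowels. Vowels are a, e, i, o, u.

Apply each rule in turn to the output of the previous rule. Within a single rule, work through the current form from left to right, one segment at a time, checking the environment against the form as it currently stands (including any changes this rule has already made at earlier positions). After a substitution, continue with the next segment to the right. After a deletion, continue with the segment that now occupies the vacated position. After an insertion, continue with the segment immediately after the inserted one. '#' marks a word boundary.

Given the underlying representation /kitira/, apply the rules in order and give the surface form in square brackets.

[kidir]

Rule 1 Final Vowel Deletion: [kitira] → [kitir]
Rule 2 Voicing Between Vowels: [kitir] → [kidir]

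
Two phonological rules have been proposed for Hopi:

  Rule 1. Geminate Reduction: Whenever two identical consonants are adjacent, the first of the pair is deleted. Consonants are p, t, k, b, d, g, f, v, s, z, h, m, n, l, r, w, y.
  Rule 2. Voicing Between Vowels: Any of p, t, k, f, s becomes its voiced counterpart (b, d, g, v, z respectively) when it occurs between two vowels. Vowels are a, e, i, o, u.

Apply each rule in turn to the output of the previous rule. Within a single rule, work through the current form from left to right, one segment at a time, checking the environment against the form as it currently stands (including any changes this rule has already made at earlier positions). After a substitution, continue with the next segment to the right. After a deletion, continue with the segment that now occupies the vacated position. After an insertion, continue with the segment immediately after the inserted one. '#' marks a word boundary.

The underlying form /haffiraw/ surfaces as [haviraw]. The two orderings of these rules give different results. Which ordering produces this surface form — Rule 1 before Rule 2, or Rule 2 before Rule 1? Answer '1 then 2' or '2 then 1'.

1 then 2

Order 1 then 2:
  1 Geminate Reduction: [haffiraw] → [hafiraw]
  2 Voicing Between Vowels: [hafiraw] → [haviraw]
  result: [haviraw]
Order 2 then 1:
  2 Voicing Between Vowels: no change — [haffiraw]
  1 Geminate Reduction: [haffiraw] → [hafiraw]
  result: [hafiraw]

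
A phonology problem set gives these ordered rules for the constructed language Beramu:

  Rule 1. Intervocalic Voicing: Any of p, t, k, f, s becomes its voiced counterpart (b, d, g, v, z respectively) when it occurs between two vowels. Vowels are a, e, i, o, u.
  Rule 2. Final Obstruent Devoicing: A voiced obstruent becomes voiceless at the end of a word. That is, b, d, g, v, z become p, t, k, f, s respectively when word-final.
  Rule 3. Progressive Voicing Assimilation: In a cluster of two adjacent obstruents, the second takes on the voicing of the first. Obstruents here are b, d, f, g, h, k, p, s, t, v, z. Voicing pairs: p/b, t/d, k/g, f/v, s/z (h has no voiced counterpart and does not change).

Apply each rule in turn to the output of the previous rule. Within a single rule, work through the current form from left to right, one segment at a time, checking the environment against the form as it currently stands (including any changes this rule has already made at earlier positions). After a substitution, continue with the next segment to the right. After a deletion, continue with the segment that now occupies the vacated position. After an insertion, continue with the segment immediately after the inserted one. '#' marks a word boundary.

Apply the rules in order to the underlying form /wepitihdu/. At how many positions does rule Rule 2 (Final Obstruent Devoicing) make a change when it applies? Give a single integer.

Rule 1 Intervocalic Voicing: [wepitihdu] → [webidihdu]
Rule 2 Final Obstruent Devoicing: no change — [webidihdu]
Rule 3 Progressive Voicing Assimilation: [webidihdu] → [webidihtu]
Rule Rule 2 changed 0 position(s).

0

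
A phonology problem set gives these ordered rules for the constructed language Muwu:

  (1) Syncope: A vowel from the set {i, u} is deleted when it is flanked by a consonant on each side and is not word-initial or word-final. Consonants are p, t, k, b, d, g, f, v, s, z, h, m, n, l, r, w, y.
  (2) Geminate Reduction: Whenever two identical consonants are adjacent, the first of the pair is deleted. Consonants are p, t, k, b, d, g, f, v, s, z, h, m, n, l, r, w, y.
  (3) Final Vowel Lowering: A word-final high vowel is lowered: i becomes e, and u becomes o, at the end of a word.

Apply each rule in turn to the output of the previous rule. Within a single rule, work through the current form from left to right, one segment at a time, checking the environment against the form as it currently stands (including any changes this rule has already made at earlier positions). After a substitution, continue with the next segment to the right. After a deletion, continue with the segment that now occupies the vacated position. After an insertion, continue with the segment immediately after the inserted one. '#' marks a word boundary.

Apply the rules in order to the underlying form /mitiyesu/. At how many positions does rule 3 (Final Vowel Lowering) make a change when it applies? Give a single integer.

1

(1) Syncope: [mitiyesu] → [mtyesu]
(2) Geminate Reduction: no change — [mtyesu]
(3) Final Vowel Lowering: [mtyesu] → [mtyeso]
Rule 3 changed 1 position(s).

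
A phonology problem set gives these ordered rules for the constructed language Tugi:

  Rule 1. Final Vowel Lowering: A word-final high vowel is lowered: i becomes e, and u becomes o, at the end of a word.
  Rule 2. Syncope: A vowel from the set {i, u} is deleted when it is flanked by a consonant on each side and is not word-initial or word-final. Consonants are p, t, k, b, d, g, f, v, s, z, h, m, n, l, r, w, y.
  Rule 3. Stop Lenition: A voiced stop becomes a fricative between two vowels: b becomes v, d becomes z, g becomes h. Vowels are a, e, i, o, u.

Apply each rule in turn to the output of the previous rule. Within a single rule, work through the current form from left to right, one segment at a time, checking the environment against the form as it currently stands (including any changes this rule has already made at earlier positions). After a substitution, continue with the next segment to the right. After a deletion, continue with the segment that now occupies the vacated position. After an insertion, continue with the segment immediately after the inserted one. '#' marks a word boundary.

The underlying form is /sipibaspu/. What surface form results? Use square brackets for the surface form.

[spbaspo]

Rule 1 Final Vowel Lowering: [sipibaspu] → [sipibaspo]
Rule 2 Syncope: [sipibaspo] → [spbaspo]
Rule 3 Stop Lenition: no change — [spbaspo]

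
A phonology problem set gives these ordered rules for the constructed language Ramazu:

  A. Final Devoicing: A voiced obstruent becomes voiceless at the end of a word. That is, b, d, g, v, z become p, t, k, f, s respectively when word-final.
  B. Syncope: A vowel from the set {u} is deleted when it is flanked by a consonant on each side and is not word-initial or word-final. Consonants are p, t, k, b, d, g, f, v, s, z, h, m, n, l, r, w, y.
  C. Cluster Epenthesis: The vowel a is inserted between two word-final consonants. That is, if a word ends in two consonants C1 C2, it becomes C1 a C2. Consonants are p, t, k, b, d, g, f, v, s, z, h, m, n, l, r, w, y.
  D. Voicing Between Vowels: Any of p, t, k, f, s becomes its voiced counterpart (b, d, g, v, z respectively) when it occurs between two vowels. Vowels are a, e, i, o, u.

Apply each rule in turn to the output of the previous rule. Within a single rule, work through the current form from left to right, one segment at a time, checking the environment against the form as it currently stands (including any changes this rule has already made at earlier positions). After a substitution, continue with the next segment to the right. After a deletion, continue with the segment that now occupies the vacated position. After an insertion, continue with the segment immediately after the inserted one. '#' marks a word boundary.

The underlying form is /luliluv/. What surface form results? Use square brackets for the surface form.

A Final Devoicing: [luliluv] → [luliluf]
B Syncope: [luliluf] → [llilf]
C Cluster Epenthesis: [llilf] → [llilaf]
D Voicing Between Vowels: no change — [llilaf]

[llilaf]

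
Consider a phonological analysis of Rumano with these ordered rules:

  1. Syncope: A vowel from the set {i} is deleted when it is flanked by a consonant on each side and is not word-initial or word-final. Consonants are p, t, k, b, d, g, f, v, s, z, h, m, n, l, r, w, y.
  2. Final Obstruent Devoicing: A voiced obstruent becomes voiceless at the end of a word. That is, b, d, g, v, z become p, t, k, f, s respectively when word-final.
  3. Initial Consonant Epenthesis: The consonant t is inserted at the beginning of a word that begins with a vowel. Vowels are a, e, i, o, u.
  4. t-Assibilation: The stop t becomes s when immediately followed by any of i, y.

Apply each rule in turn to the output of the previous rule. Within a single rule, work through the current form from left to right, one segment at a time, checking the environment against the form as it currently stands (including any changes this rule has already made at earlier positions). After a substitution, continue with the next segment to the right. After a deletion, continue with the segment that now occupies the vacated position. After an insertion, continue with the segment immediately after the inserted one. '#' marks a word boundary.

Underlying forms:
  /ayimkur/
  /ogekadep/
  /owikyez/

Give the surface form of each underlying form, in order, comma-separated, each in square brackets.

[taymkur], [togekadep], [towkyes]

/ayimkur/:
  1 Syncope: [ayimkur] → [aymkur]
  2 Final Obstruent Devoicing: no change — [aymkur]
  3 Initial Consonant Epenthesis: [aymkur] → [taymkur]
  4 t-Assibilation: no change — [taymkur]
/ogekadep/:
  1 Syncope: no change — [ogekadep]
  2 Final Obstruent Devoicing: no change — [ogekadep]
  3 Initial Consonant Epenthesis: [ogekadep] → [togekadep]
  4 t-Assibilation: no change — [togekadep]
/owikyez/:
  1 Syncope: [owikyez] → [owkyez]
  2 Final Obstruent Devoicing: [owkyez] → [owkyes]
  3 Initial Consonant Epenthesis: [owkyes] → [towkyes]
  4 t-Assibilation: no change — [towkyes]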